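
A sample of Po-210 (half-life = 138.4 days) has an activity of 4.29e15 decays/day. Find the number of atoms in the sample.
N = A/λ = 8.566e17 atoms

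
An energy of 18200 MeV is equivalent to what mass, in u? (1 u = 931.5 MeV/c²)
m = E/c² = 19.54 u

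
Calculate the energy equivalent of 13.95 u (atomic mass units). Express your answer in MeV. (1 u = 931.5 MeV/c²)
E = mc² = 12990 MeV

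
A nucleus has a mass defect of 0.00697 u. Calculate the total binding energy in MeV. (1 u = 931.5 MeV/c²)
B.E. = Δm × 931.5 = 6.493 MeV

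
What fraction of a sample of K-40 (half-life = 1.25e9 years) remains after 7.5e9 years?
N/N₀ = (1/2)^(t/t½) = 0.01562 = 1.56%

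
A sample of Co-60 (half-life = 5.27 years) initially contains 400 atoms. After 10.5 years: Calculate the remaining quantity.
N = N₀(1/2)^(t/t½) = 100.5 atoms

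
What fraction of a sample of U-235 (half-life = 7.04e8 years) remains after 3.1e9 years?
N/N₀ = (1/2)^(t/t½) = 0.04725 = 4.73%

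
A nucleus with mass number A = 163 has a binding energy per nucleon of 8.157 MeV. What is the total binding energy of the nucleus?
B.E. = 8.157 × 163 = 1330 MeV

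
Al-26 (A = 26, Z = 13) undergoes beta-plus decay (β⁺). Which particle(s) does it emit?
β⁺: positron (e⁺) + neutrino (νₑ)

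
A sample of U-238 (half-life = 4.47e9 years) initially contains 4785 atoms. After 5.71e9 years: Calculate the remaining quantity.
N = N₀(1/2)^(t/t½) = 1974 atoms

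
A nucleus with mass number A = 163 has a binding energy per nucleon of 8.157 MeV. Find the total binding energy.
B.E. = 8.157 × 163 = 1330 MeV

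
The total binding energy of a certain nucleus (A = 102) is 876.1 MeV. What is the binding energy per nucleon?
B.E./A = 876.1/102 = 8.589 MeV/nucleon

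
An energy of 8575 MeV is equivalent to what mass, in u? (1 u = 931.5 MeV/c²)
m = E/c² = 9.206 u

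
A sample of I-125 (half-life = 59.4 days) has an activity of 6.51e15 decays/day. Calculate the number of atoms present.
N = A/λ = 5.579e17 atoms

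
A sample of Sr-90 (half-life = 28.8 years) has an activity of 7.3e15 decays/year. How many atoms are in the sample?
N = A/λ = 3.033e17 atoms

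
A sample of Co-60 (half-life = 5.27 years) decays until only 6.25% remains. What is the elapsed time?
t = t½ × log₂(N₀/N) = 21.08 years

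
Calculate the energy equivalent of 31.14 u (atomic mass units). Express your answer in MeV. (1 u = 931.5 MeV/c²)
E = mc² = 29010 MeV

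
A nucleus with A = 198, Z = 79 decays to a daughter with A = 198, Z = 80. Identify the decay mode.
ΔA = 0, ΔZ = +1 ⇒ beta-minus decay (β⁻)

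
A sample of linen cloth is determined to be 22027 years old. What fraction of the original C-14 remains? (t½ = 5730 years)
N/N₀ = (1/2)^(t/t½) = 0.06963 = 6.96%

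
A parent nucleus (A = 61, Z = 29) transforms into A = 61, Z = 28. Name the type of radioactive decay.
ΔA = 0, ΔZ = -1 ⇒ beta-plus decay (β⁺) or electron capture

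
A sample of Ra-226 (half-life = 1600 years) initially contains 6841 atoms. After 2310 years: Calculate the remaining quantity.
N = N₀(1/2)^(t/t½) = 2515 atoms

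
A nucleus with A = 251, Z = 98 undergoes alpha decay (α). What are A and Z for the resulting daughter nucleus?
Daughter: A = 247, Z = 96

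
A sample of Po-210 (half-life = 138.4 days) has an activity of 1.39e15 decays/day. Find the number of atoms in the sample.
N = A/λ = 2.775e17 atoms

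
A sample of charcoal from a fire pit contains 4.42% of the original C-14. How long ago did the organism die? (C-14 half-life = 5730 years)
Age = t½ × log₂(1/ratio) = 25780 years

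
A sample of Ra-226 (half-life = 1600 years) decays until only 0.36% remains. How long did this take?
t = t½ × log₂(N₀/N) = 12990 years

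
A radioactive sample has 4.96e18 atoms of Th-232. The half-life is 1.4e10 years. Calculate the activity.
A = λN = 2.456e8 decays/year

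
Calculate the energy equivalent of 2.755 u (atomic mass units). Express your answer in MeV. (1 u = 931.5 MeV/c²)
E = mc² = 2566 MeV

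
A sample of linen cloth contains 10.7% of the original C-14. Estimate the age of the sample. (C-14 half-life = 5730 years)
Age = t½ × log₂(1/ratio) = 18480 years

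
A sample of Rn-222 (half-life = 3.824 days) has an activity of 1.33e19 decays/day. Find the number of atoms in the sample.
N = A/λ = 7.337e19 atoms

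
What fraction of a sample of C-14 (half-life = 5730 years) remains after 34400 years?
N/N₀ = (1/2)^(t/t½) = 0.01559 = 1.56%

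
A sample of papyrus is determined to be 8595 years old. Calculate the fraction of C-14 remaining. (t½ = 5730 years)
N/N₀ = (1/2)^(t/t½) = 0.3536 = 35.4%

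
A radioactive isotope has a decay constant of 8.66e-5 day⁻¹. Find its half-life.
t½ = ln(2)/λ = 8004 days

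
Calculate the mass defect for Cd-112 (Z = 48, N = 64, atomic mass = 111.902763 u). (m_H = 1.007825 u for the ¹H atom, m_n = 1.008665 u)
Δm = Z·m_H + N·m_n − M = 1.027 u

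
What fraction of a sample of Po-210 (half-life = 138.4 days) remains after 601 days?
N/N₀ = (1/2)^(t/t½) = 0.04929 = 4.93%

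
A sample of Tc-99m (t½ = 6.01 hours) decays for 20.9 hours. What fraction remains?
N/N₀ = (1/2)^(t/t½) = 0.08978 = 8.98%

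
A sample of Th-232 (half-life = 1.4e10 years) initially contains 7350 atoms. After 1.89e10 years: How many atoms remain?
N = N₀(1/2)^(t/t½) = 2883 atoms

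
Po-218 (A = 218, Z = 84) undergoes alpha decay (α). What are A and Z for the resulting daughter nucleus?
Daughter: A = 214, Z = 82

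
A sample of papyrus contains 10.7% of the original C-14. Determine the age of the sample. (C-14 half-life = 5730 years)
Age = t½ × log₂(1/ratio) = 18480 years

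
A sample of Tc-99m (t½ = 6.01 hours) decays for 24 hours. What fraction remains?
N/N₀ = (1/2)^(t/t½) = 0.06279 = 6.28%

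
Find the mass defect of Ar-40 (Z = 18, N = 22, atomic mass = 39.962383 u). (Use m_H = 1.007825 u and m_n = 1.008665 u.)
Δm = Z·m_H + N·m_n − M = 0.3691 u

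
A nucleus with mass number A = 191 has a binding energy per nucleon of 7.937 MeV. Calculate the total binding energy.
B.E. = 7.937 × 191 = 1516 MeV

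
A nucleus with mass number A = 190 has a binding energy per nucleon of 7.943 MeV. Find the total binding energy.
B.E. = 7.943 × 190 = 1509 MeV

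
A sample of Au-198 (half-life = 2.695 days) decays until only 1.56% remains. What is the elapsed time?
t = t½ × log₂(N₀/N) = 16.18 days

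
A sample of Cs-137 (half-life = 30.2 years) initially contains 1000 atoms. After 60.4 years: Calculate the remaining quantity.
N = N₀(1/2)^(t/t½) = 250 atoms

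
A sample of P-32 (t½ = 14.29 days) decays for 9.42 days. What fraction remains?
N/N₀ = (1/2)^(t/t½) = 0.6332 = 63.3%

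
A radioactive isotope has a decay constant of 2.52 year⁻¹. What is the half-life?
t½ = ln(2)/λ = 0.2751 years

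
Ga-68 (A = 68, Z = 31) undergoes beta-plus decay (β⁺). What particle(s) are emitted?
β⁺: positron (e⁺) + neutrino (νₑ)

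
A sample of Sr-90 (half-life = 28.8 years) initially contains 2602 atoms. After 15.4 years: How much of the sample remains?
N = N₀(1/2)^(t/t½) = 1796 atoms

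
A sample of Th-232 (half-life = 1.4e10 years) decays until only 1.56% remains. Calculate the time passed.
t = t½ × log₂(N₀/N) = 8.403e10 years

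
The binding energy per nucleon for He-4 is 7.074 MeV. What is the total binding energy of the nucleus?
B.E. = 7.074 × 4 = 28.3 MeV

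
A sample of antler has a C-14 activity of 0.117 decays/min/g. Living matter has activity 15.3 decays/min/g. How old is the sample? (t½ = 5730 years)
Age = t½ × log₂(A₀/A) = 40290 years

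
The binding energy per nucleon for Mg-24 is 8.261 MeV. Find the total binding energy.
B.E. = 8.261 × 24 = 198.3 MeV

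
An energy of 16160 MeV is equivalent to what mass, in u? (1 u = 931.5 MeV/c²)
m = E/c² = 17.35 u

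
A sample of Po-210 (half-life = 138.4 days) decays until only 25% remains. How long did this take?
t = t½ × log₂(N₀/N) = 276.8 days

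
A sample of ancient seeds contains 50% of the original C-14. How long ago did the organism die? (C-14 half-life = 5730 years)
Age = t½ × log₂(1/ratio) = 5730 years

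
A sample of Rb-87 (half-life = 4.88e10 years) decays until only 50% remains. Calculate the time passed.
t = t½ × log₂(N₀/N) = 4.88e10 years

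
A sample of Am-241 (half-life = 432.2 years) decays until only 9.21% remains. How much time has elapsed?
t = t½ × log₂(N₀/N) = 1487 years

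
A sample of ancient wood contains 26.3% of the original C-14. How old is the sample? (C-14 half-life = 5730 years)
Age = t½ × log₂(1/ratio) = 11040 years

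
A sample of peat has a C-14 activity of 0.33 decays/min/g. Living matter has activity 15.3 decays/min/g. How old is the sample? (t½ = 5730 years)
Age = t½ × log₂(A₀/A) = 31720 years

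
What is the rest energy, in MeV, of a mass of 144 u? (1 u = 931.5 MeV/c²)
E = mc² = 1.341e5 MeV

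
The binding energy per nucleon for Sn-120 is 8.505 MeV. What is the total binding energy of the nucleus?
B.E. = 8.505 × 120 = 1021 MeV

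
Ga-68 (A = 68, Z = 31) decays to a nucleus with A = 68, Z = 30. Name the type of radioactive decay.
ΔA = 0, ΔZ = -1 ⇒ beta-plus decay (β⁺) or electron capture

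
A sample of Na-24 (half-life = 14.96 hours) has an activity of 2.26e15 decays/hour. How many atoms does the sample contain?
N = A/λ = 4.878e16 atoms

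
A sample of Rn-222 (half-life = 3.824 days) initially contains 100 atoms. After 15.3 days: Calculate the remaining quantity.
N = N₀(1/2)^(t/t½) = 6.245 atoms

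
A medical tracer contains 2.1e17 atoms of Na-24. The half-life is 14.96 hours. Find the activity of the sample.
A = λN = 9.73e15 decays/hour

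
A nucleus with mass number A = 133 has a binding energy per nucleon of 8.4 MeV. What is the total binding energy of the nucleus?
B.E. = 8.4 × 133 = 1117 MeV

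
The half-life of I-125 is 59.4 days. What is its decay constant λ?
λ = ln(2)/t½ = 0.01167 day⁻¹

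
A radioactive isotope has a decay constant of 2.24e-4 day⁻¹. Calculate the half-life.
t½ = ln(2)/λ = 3094 days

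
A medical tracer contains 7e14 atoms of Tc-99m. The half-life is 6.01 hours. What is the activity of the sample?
A = λN = 8.073e13 decays/hour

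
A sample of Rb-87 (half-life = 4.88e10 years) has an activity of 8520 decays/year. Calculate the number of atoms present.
N = A/λ = 5.998e14 atoms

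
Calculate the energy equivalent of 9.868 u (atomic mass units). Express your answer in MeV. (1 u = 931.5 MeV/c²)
E = mc² = 9192 MeV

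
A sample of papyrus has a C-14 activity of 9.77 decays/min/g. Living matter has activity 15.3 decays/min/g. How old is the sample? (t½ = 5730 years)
Age = t½ × log₂(A₀/A) = 3708 years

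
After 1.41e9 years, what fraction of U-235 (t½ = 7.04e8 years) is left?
N/N₀ = (1/2)^(t/t½) = 0.2495 = 25%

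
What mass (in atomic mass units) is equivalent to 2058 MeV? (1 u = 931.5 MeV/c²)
m = E/c² = 2.209 u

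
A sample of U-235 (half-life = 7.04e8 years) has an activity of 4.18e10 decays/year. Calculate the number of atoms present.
N = A/λ = 4.245e19 atoms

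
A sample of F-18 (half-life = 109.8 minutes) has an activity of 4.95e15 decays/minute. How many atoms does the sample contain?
N = A/λ = 7.841e17 atoms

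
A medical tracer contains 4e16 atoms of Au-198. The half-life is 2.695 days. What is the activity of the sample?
A = λN = 1.029e16 decays/day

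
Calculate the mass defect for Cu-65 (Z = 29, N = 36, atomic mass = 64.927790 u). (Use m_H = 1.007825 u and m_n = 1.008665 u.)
Δm = Z·m_H + N·m_n − M = 0.6111 u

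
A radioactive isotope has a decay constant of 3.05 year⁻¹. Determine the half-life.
t½ = ln(2)/λ = 0.2273 years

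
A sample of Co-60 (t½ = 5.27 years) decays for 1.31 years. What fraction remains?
N/N₀ = (1/2)^(t/t½) = 0.8417 = 84.2%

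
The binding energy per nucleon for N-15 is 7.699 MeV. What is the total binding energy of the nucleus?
B.E. = 7.699 × 15 = 115.5 MeV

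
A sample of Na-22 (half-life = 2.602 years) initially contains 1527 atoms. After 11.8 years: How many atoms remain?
N = N₀(1/2)^(t/t½) = 65.87 atoms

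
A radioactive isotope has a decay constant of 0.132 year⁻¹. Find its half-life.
t½ = ln(2)/λ = 5.251 years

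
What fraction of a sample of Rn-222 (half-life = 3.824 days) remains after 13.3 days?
N/N₀ = (1/2)^(t/t½) = 0.08974 = 8.97%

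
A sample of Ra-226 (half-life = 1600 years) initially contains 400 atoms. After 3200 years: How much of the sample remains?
N = N₀(1/2)^(t/t½) = 100 atoms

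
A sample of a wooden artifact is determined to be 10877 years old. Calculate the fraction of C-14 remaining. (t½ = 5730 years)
N/N₀ = (1/2)^(t/t½) = 0.2683 = 26.8%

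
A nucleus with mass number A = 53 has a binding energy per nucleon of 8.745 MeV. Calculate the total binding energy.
B.E. = 8.745 × 53 = 463.5 MeV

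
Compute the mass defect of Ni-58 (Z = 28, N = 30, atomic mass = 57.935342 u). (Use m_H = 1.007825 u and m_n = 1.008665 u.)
Δm = Z·m_H + N·m_n − M = 0.5437 u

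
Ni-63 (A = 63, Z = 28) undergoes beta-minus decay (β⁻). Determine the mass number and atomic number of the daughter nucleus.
Daughter: A = 63, Z = 29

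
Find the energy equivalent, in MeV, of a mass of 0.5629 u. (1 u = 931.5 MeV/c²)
E = mc² = 524.3 MeV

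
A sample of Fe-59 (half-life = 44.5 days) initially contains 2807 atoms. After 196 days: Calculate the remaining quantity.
N = N₀(1/2)^(t/t½) = 132.5 atoms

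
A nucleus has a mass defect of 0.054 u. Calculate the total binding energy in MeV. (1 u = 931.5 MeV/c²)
B.E. = Δm × 931.5 = 50.3 MeV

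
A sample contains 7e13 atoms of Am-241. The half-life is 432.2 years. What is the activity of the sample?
A = λN = 1.123e11 decays/year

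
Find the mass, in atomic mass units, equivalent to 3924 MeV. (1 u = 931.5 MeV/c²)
m = E/c² = 4.213 u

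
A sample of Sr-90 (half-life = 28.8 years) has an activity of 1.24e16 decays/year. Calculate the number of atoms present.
N = A/λ = 5.152e17 atoms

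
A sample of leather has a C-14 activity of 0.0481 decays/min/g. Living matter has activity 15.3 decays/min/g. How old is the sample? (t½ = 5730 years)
Age = t½ × log₂(A₀/A) = 47640 years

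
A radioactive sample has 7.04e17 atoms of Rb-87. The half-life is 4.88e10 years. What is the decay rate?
A = λN = 1e7 decays/year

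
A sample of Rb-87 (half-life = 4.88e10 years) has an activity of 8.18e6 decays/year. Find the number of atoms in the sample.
N = A/λ = 5.759e17 atoms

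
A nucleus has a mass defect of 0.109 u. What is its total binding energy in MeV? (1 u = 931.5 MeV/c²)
B.E. = Δm × 931.5 = 101.5 MeV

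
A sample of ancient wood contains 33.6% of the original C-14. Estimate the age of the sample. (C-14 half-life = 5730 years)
Age = t½ × log₂(1/ratio) = 9016 years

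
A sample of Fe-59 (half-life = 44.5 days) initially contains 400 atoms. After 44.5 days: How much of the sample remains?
N = N₀(1/2)^(t/t½) = 200 atoms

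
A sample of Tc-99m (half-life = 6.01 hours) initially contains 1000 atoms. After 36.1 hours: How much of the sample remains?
N = N₀(1/2)^(t/t½) = 15.55 atoms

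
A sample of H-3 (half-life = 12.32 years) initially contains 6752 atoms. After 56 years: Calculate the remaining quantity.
N = N₀(1/2)^(t/t½) = 289.1 atoms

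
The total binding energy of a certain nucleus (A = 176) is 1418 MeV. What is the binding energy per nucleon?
B.E./A = 1418/176 = 8.057 MeV/nucleon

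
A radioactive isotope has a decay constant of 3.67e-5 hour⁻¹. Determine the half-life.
t½ = ln(2)/λ = 18890 hours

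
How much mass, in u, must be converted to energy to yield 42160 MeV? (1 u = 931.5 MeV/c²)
m = E/c² = 45.26 u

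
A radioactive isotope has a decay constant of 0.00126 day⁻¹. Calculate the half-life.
t½ = ln(2)/λ = 550.1 days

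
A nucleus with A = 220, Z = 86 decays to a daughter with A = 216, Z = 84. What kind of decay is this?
ΔA = -4, ΔZ = -2 ⇒ alpha decay (α)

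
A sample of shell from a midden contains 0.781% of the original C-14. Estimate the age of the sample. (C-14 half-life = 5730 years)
Age = t½ × log₂(1/ratio) = 40110 years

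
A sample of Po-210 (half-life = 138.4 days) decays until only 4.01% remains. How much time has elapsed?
t = t½ × log₂(N₀/N) = 642.2 days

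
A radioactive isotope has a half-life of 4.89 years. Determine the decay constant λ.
λ = ln(2)/t½ = 0.1417 year⁻¹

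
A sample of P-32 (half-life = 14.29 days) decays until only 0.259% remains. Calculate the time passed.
t = t½ × log₂(N₀/N) = 122.8 days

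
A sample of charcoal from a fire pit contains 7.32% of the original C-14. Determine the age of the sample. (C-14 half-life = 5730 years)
Age = t½ × log₂(1/ratio) = 21610 years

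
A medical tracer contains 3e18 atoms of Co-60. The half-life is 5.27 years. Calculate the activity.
A = λN = 3.946e17 decays/year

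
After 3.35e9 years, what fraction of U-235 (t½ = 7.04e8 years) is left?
N/N₀ = (1/2)^(t/t½) = 0.03694 = 3.69%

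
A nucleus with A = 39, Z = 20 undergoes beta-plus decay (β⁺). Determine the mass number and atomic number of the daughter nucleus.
Daughter: A = 39, Z = 19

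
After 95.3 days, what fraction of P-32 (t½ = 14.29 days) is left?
N/N₀ = (1/2)^(t/t½) = 0.009827 = 0.983%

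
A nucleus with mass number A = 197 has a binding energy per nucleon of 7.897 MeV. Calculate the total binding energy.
B.E. = 7.897 × 197 = 1556 MeV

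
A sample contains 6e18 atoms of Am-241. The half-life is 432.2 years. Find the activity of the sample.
A = λN = 9.623e15 decays/year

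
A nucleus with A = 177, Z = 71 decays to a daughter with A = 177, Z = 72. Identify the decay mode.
ΔA = 0, ΔZ = +1 ⇒ beta-minus decay (β⁻)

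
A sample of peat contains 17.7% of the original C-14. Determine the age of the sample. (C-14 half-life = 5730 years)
Age = t½ × log₂(1/ratio) = 14310 years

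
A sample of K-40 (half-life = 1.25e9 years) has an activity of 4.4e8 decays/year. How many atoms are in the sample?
N = A/λ = 7.935e17 atoms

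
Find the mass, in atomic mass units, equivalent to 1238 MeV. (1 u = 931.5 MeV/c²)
m = E/c² = 1.329 u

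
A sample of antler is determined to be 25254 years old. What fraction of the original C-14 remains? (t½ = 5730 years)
N/N₀ = (1/2)^(t/t½) = 0.04713 = 4.71%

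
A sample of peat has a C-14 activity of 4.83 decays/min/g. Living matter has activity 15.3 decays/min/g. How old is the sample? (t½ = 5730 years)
Age = t½ × log₂(A₀/A) = 9531 years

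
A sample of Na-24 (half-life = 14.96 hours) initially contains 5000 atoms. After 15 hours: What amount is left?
N = N₀(1/2)^(t/t½) = 2495 atoms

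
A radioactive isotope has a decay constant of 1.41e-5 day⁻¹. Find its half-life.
t½ = ln(2)/λ = 49160 days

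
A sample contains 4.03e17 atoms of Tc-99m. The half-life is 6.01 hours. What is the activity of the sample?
A = λN = 4.648e16 decays/hour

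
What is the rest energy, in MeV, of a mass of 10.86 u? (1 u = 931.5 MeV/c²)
E = mc² = 10120 MeV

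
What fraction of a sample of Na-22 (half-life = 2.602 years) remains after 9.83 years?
N/N₀ = (1/2)^(t/t½) = 0.0729 = 7.29%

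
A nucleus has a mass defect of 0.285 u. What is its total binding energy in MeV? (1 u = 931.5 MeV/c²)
B.E. = Δm × 931.5 = 265.5 MeV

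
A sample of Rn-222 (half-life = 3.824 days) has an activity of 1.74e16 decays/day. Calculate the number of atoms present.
N = A/λ = 9.599e16 atoms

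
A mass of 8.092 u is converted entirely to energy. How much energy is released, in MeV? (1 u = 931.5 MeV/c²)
E = mc² = 7538 MeV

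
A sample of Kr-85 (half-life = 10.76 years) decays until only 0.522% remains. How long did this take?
t = t½ × log₂(N₀/N) = 81.58 years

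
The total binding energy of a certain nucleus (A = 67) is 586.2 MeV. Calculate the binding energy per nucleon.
B.E./A = 586.2/67 = 8.749 MeV/nucleon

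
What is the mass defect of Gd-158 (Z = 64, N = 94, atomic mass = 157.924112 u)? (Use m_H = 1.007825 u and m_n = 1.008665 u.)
Δm = Z·m_H + N·m_n − M = 1.391 u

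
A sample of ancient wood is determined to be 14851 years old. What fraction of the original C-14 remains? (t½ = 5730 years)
N/N₀ = (1/2)^(t/t½) = 0.1659 = 16.6%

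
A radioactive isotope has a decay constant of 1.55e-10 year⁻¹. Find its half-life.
t½ = ln(2)/λ = 4.472e9 years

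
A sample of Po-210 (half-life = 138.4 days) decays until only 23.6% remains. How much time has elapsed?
t = t½ × log₂(N₀/N) = 288.3 days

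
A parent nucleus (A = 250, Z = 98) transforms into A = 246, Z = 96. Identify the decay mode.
ΔA = -4, ΔZ = -2 ⇒ alpha decay (α)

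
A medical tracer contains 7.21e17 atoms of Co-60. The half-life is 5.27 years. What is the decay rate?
A = λN = 9.483e16 decays/year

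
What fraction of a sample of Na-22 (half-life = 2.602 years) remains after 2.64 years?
N/N₀ = (1/2)^(t/t½) = 0.495 = 49.5%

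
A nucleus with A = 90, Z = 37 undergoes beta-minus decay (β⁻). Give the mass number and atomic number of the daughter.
Daughter: A = 90, Z = 38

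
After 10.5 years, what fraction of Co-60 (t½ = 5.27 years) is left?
N/N₀ = (1/2)^(t/t½) = 0.2513 = 25.1%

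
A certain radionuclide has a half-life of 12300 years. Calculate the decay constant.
λ = ln(2)/t½ = 5.635e-5 year⁻¹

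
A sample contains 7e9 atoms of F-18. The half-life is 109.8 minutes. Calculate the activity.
A = λN = 4.419e7 decays/minute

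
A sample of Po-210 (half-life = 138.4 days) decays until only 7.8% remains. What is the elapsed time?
t = t½ × log₂(N₀/N) = 509.4 days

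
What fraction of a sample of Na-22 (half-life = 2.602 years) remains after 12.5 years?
N/N₀ = (1/2)^(t/t½) = 0.0358 = 3.58%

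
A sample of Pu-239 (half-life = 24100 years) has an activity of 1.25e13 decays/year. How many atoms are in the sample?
N = A/λ = 4.346e17 atoms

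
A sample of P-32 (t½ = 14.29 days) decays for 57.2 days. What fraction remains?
N/N₀ = (1/2)^(t/t½) = 0.06238 = 6.24%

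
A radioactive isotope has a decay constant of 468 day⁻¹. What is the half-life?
t½ = ln(2)/λ = 0.001481 days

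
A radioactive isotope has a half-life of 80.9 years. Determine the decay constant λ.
λ = ln(2)/t½ = 0.008568 year⁻¹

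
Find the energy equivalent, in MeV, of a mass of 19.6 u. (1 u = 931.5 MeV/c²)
E = mc² = 18260 MeV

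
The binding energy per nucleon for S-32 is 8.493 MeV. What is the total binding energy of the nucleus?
B.E. = 8.493 × 32 = 271.8 MeV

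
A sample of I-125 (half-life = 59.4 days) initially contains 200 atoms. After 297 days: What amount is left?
N = N₀(1/2)^(t/t½) = 6.25 atoms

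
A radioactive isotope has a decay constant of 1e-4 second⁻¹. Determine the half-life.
t½ = ln(2)/λ = 6931 seconds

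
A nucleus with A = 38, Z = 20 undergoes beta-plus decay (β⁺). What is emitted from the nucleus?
β⁺: positron (e⁺) + neutrino (νₑ)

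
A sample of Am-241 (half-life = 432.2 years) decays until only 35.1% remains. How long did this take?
t = t½ × log₂(N₀/N) = 652.8 years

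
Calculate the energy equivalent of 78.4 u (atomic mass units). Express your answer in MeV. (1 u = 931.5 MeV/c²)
E = mc² = 73030 MeV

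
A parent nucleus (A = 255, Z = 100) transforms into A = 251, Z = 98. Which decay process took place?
ΔA = -4, ΔZ = -2 ⇒ alpha decay (α)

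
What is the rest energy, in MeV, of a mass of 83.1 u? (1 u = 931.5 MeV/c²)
E = mc² = 77410 MeV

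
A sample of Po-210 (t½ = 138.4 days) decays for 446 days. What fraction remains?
N/N₀ = (1/2)^(t/t½) = 0.1071 = 10.7%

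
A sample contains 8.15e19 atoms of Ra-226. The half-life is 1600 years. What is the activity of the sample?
A = λN = 3.531e16 decays/year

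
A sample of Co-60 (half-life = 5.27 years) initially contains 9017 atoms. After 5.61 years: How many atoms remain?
N = N₀(1/2)^(t/t½) = 4311 atoms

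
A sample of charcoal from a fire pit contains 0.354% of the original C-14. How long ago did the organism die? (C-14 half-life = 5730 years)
Age = t½ × log₂(1/ratio) = 46650 years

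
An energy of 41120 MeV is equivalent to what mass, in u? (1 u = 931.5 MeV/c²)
m = E/c² = 44.14 u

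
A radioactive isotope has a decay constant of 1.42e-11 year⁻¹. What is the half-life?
t½ = ln(2)/λ = 4.881e10 years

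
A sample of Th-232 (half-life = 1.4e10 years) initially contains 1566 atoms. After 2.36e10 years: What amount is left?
N = N₀(1/2)^(t/t½) = 486.8 atoms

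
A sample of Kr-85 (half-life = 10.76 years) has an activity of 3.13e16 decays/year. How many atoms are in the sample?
N = A/λ = 4.859e17 atoms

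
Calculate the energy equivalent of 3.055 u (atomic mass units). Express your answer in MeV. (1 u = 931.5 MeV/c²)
E = mc² = 2846 MeV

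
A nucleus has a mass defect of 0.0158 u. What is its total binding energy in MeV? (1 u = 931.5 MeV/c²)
B.E. = Δm × 931.5 = 14.72 MeV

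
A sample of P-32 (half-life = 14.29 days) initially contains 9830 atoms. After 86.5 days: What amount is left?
N = N₀(1/2)^(t/t½) = 148 atoms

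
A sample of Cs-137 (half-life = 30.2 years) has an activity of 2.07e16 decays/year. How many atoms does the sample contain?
N = A/λ = 9.019e17 atoms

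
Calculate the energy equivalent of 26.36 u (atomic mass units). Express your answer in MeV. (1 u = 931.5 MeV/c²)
E = mc² = 24550 MeV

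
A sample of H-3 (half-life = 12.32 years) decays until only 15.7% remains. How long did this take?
t = t½ × log₂(N₀/N) = 32.91 years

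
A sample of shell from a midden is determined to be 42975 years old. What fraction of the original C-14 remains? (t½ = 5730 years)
N/N₀ = (1/2)^(t/t½) = 0.005524 = 0.552%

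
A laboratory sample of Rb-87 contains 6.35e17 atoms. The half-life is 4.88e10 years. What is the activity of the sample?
A = λN = 9.019e6 decays/year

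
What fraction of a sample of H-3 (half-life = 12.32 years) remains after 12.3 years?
N/N₀ = (1/2)^(t/t½) = 0.5006 = 50.1%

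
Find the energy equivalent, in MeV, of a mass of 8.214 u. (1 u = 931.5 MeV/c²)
E = mc² = 7651 MeV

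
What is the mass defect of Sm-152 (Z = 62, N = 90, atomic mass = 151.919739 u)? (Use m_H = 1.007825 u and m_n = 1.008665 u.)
Δm = Z·m_H + N·m_n − M = 1.345 u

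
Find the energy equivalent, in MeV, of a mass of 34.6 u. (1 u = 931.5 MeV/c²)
E = mc² = 32230 MeV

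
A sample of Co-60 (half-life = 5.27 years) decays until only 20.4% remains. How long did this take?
t = t½ × log₂(N₀/N) = 12.09 years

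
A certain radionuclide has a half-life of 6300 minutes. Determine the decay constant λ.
λ = ln(2)/t½ = 1.1e-4 minute⁻¹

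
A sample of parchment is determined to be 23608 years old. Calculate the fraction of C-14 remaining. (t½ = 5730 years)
N/N₀ = (1/2)^(t/t½) = 0.05751 = 5.75%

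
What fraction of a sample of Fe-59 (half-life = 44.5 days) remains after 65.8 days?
N/N₀ = (1/2)^(t/t½) = 0.3588 = 35.9%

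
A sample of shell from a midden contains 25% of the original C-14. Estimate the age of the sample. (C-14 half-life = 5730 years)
Age = t½ × log₂(1/ratio) = 11460 years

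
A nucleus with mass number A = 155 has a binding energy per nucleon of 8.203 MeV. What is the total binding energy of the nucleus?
B.E. = 8.203 × 155 = 1271 MeV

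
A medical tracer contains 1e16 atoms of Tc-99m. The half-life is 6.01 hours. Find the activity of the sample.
A = λN = 1.153e15 decays/hour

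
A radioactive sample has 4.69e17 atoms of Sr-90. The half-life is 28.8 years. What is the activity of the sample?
A = λN = 1.129e16 decays/year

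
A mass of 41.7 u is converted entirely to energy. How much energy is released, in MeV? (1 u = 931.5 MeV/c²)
E = mc² = 38840 MeV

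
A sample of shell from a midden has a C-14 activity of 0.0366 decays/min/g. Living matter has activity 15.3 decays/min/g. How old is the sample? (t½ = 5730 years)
Age = t½ × log₂(A₀/A) = 49890 years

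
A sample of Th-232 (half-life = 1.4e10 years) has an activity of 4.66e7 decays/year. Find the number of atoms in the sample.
N = A/λ = 9.412e17 atoms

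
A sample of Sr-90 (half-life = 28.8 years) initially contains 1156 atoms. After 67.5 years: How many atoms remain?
N = N₀(1/2)^(t/t½) = 227.7 atoms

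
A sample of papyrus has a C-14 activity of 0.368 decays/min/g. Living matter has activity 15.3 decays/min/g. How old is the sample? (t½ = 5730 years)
Age = t½ × log₂(A₀/A) = 30810 years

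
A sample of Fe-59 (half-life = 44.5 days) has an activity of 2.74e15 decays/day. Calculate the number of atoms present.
N = A/λ = 1.759e17 atoms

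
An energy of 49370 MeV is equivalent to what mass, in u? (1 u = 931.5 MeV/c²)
m = E/c² = 53 u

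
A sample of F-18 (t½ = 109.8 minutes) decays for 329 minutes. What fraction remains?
N/N₀ = (1/2)^(t/t½) = 0.1253 = 12.5%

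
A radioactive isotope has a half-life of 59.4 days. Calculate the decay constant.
λ = ln(2)/t½ = 0.01167 day⁻¹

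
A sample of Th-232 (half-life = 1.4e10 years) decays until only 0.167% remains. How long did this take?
t = t½ × log₂(N₀/N) = 1.292e11 years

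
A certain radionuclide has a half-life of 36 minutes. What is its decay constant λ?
λ = ln(2)/t½ = 0.01925 minute⁻¹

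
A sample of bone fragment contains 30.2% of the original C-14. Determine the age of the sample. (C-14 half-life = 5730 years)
Age = t½ × log₂(1/ratio) = 9898 years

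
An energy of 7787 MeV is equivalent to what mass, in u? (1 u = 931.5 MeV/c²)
m = E/c² = 8.36 u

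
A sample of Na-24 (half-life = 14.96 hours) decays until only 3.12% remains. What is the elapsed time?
t = t½ × log₂(N₀/N) = 74.83 hours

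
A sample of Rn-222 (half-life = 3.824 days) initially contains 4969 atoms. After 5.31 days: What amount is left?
N = N₀(1/2)^(t/t½) = 1898 atoms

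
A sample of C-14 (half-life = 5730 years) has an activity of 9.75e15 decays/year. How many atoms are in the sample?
N = A/λ = 8.06e19 atoms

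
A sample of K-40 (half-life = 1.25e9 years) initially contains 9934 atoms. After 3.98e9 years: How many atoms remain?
N = N₀(1/2)^(t/t½) = 1093 atoms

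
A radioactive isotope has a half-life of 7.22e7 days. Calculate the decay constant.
λ = ln(2)/t½ = 9.6e-9 day⁻¹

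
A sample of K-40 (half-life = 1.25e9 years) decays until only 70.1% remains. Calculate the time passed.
t = t½ × log₂(N₀/N) = 6.406e8 years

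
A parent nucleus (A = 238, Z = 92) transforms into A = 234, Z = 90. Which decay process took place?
ΔA = -4, ΔZ = -2 ⇒ alpha decay (α)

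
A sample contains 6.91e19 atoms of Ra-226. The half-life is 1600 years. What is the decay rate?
A = λN = 2.994e16 decays/year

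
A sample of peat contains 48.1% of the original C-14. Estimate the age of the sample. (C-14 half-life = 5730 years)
Age = t½ × log₂(1/ratio) = 6050 years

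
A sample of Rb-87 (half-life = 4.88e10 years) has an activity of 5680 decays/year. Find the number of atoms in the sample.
N = A/λ = 3.999e14 atoms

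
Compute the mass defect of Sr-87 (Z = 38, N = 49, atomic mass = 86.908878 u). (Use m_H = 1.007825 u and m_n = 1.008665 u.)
Δm = Z·m_H + N·m_n − M = 0.8131 u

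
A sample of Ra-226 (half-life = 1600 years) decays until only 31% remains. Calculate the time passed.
t = t½ × log₂(N₀/N) = 2703 years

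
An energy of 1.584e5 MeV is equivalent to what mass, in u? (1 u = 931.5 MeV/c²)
m = E/c² = 170 u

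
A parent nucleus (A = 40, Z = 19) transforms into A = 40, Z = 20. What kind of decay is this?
ΔA = 0, ΔZ = +1 ⇒ beta-minus decay (β⁻)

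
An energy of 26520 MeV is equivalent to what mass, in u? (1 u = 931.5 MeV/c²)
m = E/c² = 28.47 u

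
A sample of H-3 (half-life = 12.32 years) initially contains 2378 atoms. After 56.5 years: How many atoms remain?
N = N₀(1/2)^(t/t½) = 99.01 atoms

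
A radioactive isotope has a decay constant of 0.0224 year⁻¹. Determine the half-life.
t½ = ln(2)/λ = 30.94 years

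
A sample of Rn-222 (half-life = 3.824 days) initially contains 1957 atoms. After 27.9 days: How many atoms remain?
N = N₀(1/2)^(t/t½) = 12.45 atoms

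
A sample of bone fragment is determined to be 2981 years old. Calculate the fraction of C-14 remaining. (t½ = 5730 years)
N/N₀ = (1/2)^(t/t½) = 0.6973 = 69.7%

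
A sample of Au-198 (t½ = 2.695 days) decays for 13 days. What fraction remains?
N/N₀ = (1/2)^(t/t½) = 0.03531 = 3.53%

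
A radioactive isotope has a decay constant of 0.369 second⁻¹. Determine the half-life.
t½ = ln(2)/λ = 1.878 seconds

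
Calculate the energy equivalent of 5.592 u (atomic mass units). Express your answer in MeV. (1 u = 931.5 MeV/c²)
E = mc² = 5209 MeV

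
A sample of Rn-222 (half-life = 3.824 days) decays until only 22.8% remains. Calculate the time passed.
t = t½ × log₂(N₀/N) = 8.156 days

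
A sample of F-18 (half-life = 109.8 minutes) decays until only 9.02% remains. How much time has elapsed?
t = t½ × log₂(N₀/N) = 381.1 minutes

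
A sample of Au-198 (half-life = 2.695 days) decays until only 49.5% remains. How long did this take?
t = t½ × log₂(N₀/N) = 2.734 days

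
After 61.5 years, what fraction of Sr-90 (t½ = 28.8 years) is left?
N/N₀ = (1/2)^(t/t½) = 0.2276 = 22.8%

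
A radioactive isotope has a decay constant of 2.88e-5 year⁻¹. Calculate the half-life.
t½ = ln(2)/λ = 24070 years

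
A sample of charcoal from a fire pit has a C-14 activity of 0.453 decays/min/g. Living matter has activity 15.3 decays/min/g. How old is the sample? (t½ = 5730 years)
Age = t½ × log₂(A₀/A) = 29100 years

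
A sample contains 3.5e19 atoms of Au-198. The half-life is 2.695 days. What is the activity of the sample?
A = λN = 9.002e18 decays/day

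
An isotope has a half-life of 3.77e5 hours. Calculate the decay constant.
λ = ln(2)/t½ = 1.839e-6 hour⁻¹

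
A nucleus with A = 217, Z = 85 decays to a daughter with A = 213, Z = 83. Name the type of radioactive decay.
ΔA = -4, ΔZ = -2 ⇒ alpha decay (α)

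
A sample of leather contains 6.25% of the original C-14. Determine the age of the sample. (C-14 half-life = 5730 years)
Age = t½ × log₂(1/ratio) = 22920 years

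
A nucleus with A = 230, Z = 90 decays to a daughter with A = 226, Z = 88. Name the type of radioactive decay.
ΔA = -4, ΔZ = -2 ⇒ alpha decay (α)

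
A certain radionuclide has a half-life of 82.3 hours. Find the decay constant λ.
λ = ln(2)/t½ = 0.008422 hour⁻¹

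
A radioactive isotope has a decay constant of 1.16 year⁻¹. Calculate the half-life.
t½ = ln(2)/λ = 0.5975 years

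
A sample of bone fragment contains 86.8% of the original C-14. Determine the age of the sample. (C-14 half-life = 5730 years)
Age = t½ × log₂(1/ratio) = 1170 years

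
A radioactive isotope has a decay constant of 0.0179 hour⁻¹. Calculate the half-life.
t½ = ln(2)/λ = 38.72 hours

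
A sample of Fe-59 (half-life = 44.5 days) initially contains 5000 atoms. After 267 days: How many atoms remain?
N = N₀(1/2)^(t/t½) = 78.12 atoms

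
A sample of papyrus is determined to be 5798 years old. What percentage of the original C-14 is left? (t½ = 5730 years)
N/N₀ = (1/2)^(t/t½) = 0.4959 = 49.6%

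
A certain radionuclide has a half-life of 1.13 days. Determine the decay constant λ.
λ = ln(2)/t½ = 0.6134 day⁻¹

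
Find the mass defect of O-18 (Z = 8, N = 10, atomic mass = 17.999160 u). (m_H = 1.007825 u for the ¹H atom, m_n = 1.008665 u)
Δm = Z·m_H + N·m_n − M = 0.1501 u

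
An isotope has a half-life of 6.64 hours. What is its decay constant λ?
λ = ln(2)/t½ = 0.1044 hour⁻¹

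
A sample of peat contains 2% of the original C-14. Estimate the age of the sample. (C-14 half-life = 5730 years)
Age = t½ × log₂(1/ratio) = 32340 years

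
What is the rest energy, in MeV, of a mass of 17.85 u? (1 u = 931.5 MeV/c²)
E = mc² = 16630 MeV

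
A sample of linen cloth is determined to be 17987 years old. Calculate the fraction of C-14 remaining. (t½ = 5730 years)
N/N₀ = (1/2)^(t/t½) = 0.1135 = 11.4%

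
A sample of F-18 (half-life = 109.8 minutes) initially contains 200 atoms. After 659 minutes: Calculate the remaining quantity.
N = N₀(1/2)^(t/t½) = 3.121 atoms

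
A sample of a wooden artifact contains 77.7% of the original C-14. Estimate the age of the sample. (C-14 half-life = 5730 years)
Age = t½ × log₂(1/ratio) = 2086 years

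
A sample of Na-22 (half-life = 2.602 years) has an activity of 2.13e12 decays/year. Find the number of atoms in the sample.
N = A/λ = 7.996e12 atoms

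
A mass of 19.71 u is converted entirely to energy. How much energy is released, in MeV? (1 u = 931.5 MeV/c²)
E = mc² = 18360 MeV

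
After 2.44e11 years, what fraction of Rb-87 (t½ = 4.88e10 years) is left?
N/N₀ = (1/2)^(t/t½) = 0.03125 = 3.12%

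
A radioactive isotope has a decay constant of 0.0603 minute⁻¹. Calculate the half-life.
t½ = ln(2)/λ = 11.49 minutes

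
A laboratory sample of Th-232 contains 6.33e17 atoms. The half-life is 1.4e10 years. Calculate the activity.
A = λN = 3.134e7 decays/year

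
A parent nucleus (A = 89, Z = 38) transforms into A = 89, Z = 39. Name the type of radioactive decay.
ΔA = 0, ΔZ = +1 ⇒ beta-minus decay (β⁻)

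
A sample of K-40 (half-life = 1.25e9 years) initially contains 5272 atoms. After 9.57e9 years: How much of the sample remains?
N = N₀(1/2)^(t/t½) = 26.14 atoms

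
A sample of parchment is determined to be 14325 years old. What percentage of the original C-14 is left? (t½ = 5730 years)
N/N₀ = (1/2)^(t/t½) = 0.1768 = 17.7%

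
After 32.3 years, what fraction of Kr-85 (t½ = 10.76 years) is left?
N/N₀ = (1/2)^(t/t½) = 0.1248 = 12.5%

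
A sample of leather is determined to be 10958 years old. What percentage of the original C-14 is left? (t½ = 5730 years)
N/N₀ = (1/2)^(t/t½) = 0.2657 = 26.6%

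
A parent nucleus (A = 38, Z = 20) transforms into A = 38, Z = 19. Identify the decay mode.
ΔA = 0, ΔZ = -1 ⇒ beta-plus decay (β⁺) or electron capture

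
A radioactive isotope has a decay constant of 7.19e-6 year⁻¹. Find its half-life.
t½ = ln(2)/λ = 96400 years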